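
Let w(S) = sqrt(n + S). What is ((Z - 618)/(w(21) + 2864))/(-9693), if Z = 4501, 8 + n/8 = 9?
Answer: -11120912/79506512631 + 3883*sqrt(29)/79506512631 ≈ -0.00013961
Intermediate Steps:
n = 8 (n = -64 + 8*9 = -64 + 72 = 8)
w(S) = sqrt(8 + S)
((Z - 618)/(w(21) + 2864))/(-9693) = ((4501 - 618)/(sqrt(8 + 21) + 2864))/(-9693) = (3883/(sqrt(29) + 2864))*(-1/9693) = (3883/(2864 + sqrt(29)))*(-1/9693) = -3883/(9693*(2864 + sqrt(29)))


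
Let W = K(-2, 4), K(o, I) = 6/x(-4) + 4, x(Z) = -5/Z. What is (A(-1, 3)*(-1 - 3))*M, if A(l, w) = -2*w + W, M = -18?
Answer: 1008/5 ≈ 201.60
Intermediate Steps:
K(o, I) = 44/5 (K(o, I) = 6/((-5/(-4))) + 4 = 6/((-5*(-¼))) + 4 = 6/(5/4) + 4 = 6*(⅘) + 4 = 24/5 + 4 = 44/5)
W = 44/5 ≈ 8.8000
A(l, w) = 44/5 - 2*w (A(l, w) = -2*w + 44/5 = 44/5 - 2*w)
(A(-1, 3)*(-1 - 3))*M = ((44/5 - 2*3)*(-1 - 3))*(-18) = ((44/5 - 6)*(-4))*(-18) = ((14/5)*(-4))*(-18) = -56/5*(-18) = 1008/5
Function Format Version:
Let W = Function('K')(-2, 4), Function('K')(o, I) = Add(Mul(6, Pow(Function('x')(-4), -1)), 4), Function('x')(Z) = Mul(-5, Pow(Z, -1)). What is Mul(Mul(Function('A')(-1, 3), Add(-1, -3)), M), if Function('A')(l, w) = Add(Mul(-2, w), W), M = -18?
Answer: Rational(1008, 5) ≈ 201.60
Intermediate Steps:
Function('K')(o, I) = Rational(44, 5) (Function('K')(o, I) = Add(Mul(6, Pow(Mul(-5, Pow(-4, -1)), -1)), 4) = Add(Mul(6, Pow(Mul(-5, Rational(-1, 4)), -1)), 4) = Add(Mul(6, Pow(Rational(5, 4), -1)), 4) = Add(Mul(6, Rational(4, 5)), 4) = Add(Rational(24, 5), 4) = Rational(44, 5))
W = Rational(44, 5) ≈ 8.8000
Function('A')(l, w) = Add(Rational(44, 5), Mul(-2, w)) (Function('A')(l, w) = Add(Mul(-2, w), Rational(44, 5)) = Add(Rational(44, 5), Mul(-2, w)))
Mul(Mul(Function('A')(-1, 3), Add(-1, -3)), M) = Mul(Mul(Add(Rational(44, 5), Mul(-2, 3)), Add(-1, -3)), -18) = Mul(Mul(Add(Rational(44, 5), -6), -4), -18) = Mul(Mul(Rational(14, 5), -4), -18) = Mul(Rational(-56, 5), -18) = Rational(1008, 5)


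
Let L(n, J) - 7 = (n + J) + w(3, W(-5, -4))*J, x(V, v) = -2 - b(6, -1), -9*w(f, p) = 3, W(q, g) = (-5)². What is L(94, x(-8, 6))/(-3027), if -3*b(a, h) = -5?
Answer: -887/27243 ≈ -0.032559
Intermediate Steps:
b(a, h) = 5/3 (b(a, h) = -⅓*(-5) = 5/3)
W(q, g) = 25
w(f, p) = -⅓ (w(f, p) = -⅑*3 = -⅓)
x(V, v) = -11/3 (x(V, v) = -2 - 1*5/3 = -2 - 5/3 = -11/3)
L(n, J) = 7 + n + 2*J/3 (L(n, J) = 7 + ((n + J) - J/3) = 7 + ((J + n) - J/3) = 7 + (n + 2*J/3) = 7 + n + 2*J/3)
L(94, x(-8, 6))/(-3027) = (7 + 94 + (⅔)*(-11/3))/(-3027) = (7 + 94 - 22/9)*(-1/3027) = (887/9)*(-1/3027) = -887/27243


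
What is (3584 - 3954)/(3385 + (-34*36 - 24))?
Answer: -370/2137 ≈ -0.17314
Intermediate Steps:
(3584 - 3954)/(3385 + (-34*36 - 24)) = -370/(3385 + (-1224 - 24)) = -370/(3385 - 1248) = -370/2137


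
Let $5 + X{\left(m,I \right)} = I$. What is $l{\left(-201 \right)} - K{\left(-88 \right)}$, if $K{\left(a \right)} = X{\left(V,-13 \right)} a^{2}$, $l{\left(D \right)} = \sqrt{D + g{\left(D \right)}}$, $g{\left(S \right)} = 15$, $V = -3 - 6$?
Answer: $139392 + i \sqrt{186} \approx 1.3939 \cdot 10^{5} + 13.638 i$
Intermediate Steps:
$V = -9$
$X{\left(m,I \right)} = -5 + I$
$l{\left(D \right)} = \sqrt{15 + D}$ ($l{\left(D \right)} = \sqrt{D + 15} = \sqrt{15 + D}$)
$K{\left(a \right)} = - 18 a^{2}$ ($K{\left(a \right)} = \left(-5 - 13\right) a^{2} = - 18 a^{2}$)
$l{\left(-201 \right)} - K{\left(-88 \right)} = \sqrt{15 - 201} - - 18 \left(-88\right)^{2} = \sqrt{-186} - \left(-18\right) 7744 = i \sqrt{186} - -139392 = i \sqrt{186} + 139392 = 139392 + i \sqrt{186}$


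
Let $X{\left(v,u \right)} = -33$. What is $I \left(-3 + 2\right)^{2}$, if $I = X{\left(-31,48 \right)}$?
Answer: $-33$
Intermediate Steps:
$I = -33$
$I \left(-3 + 2\right)^{2} = - 33 \left(-3 + 2\right)^{2} = - 33 \left(-1\right)^{2} = \left(-33\right) 1 = -33$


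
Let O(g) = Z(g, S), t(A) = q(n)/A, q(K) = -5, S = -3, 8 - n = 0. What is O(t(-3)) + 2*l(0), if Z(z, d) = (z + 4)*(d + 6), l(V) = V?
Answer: 17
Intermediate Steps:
n = 8 (n = 8 - 1*0 = 8 + 0 = 8)
t(A) = -5/A
Z(z, d) = (4 + z)*(6 + d)
O(g) = 12 + 3*g (O(g) = 24 + 4*(-3) + 6*g - 3*g = 24 - 12 + 6*g - 3*g = 12 + 3*g)
O(t(-3)) + 2*l(0) = (12 + 3*(-5/(-3))) + 2*0 = (12 + 3*(-5*(-⅓))) + 0 = (12 + 3*(5/3)) + 0 = (12 + 5) + 0 = 17 + 0 = 17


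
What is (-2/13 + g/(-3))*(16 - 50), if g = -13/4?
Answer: -2465/78 ≈ -31.603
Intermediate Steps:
g = -13/4 (g = -13*¼ = -13/4 ≈ -3.2500)
(-2/13 + g/(-3))*(16 - 50) = (-2/13 - 13/4/(-3))*(16 - 50) = (-2*1/13 - 13/4*(-⅓))*(-34) = (-2/13 + 13/12)*(-34) = (145/156)*(-34) = -2465/78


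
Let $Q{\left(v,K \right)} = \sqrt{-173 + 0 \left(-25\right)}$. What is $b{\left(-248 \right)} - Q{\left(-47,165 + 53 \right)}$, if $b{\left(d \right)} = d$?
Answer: $-248 - i \sqrt{173} \approx -248.0 - 13.153 i$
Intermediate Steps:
$Q{\left(v,K \right)} = i \sqrt{173}$ ($Q{\left(v,K \right)} = \sqrt{-173 + 0} = \sqrt{-173} = i \sqrt{173}$)
$b{\left(-248 \right)} - Q{\left(-47,165 + 53 \right)} = -248 - i \sqrt{173}$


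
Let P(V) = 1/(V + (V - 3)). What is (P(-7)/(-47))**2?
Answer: 1/638401 ≈ 1.5664e-6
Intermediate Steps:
P(V) = 1/(-3 + 2*V) (P(V) = 1/(V + (-3 + V)) = 1/(-3 + 2*V))
(P(-7)/(-47))**2 = (1/((-3 + 2*(-7))*(-47)))**2 = (-1/47/(-3 - 14))**2 = (-1/47/(-17))**2 = (-1/17*(-1/47))**2 = (1/799)**2 = 1/638401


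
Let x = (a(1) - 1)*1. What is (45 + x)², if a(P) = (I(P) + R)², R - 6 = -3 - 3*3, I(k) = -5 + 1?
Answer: 20736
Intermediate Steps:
I(k) = -4
R = -6 (R = 6 + (-3 - 3*3) = 6 + (-3 - 9) = 6 - 12 = -6)
a(P) = 100 (a(P) = (-4 - 6)² = (-10)² = 100)
x = 99 (x = (100 - 1)*1 = 99*1 = 99)
(45 + x)² = (45 + 99)² = 144² = 20736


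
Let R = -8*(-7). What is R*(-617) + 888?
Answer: -33664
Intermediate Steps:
R = 56
R*(-617) + 888 = 56*(-617) + 888 = -34552 + 888 = -33664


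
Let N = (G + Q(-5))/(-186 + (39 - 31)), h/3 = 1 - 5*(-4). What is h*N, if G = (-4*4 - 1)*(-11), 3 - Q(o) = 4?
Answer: -5859/89 ≈ -65.831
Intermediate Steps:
Q(o) = -1 (Q(o) = 3 - 1*4 = 3 - 4 = -1)
G = 187 (G = (-16 - 1)*(-11) = -17*(-11) = 187)
h = 63 (h = 3*(1 - 5*(-4)) = 3*(1 + 20) = 3*21 = 63)
N = -93/89 (N = (187 - 1)/(-186 + (39 - 31)) = 186/(-186 + 8) = 186/(-178) = 186*(-1/178) = -93/89 ≈ -1.0449)
h*N = 63*(-93/89) = -5859/89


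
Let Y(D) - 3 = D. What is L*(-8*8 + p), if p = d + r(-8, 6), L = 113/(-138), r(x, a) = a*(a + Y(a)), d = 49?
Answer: -2825/46 ≈ -61.413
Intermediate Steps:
Y(D) = 3 + D
r(x, a) = a*(3 + 2*a) (r(x, a) = a*(a + (3 + a)) = a*(3 + 2*a))
L = -113/138 (L = 113*(-1/138) = -113/138 ≈ -0.81884)
p = 139 (p = 49 + 6*(3 + 2*6) = 49 + 6*(3 + 12) = 49 + 6*15 = 49 + 90 = 139)
L*(-8*8 + p) = -113*(-8*8 + 139)/138 = -113*(-64 + 139)/138 = -113/138*75 = -2825/46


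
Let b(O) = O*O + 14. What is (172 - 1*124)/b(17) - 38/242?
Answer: 17/12221 ≈ 0.0013910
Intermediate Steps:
b(O) = 14 + O² (b(O) = O² + 14 = 14 + O²)
(172 - 1*124)/b(17) - 38/242 = (172 - 1*124)/(14 + 17²) - 38/242 = (172 - 124)/(14 + 289) - 38*1/242 = 48/303 - 19/121 = 48*(1/303) - 19/121 = 16/101 - 19/121 = 17/12221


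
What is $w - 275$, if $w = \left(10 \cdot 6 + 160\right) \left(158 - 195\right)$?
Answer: $-8415$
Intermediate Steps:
$w = -8140$ ($w = \left(60 + 160\right) \left(-37\right) = 220 \left(-37\right) = -8140$)
$w - 275 = -8140 - 275 = -8415$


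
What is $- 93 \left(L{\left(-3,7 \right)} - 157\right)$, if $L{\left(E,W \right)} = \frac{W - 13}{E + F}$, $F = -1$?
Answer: $\frac{28923}{2} \approx 14462.0$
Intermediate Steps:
$L{\left(E,W \right)} = \frac{-13 + W}{-1 + E}$ ($L{\left(E,W \right)} = \frac{W - 13}{E - 1} = \frac{-13 + W}{-1 + E}$)
$- 93 \left(L{\left(-3,7 \right)} - 157\right) = - 93 \left(\frac{-13 + 7}{-1 - 3} - 157\right) = - 93 \left(\frac{1}{-4} \left(-6\right) - 157\right) = - 93 \left(\left(- \frac{1}{4}\right) \left(-6\right) - 157\right) = - 93 \left(\frac{3}{2} - 157\right) = \left(-93\right) \left(- \frac{311}{2}\right) = \frac{28923}{2}$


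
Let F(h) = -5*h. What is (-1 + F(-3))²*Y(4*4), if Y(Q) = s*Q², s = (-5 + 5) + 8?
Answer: 401408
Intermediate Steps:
s = 8 (s = 0 + 8 = 8)
Y(Q) = 8*Q²
(-1 + F(-3))²*Y(4*4) = (-1 - 5*(-3))²*(8*(4*4)²) = (-1 + 15)²*(8*16²) = 14²*(8*256) = 196*2048 = 401408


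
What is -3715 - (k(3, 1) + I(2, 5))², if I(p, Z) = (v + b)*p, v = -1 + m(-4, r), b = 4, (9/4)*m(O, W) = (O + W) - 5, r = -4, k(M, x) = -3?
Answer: -306844/81 ≈ -3788.2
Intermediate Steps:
m(O, W) = -20/9 + 4*O/9 + 4*W/9 (m(O, W) = 4*((O + W) - 5)/9 = 4*(-5 + O + W)/9 = -20/9 + 4*O/9 + 4*W/9)
v = -61/9 (v = -1 + (-20/9 + (4/9)*(-4) + (4/9)*(-4)) = -1 + (-20/9 - 16/9 - 16/9) = -1 - 52/9 = -61/9 ≈ -6.7778)
I(p, Z) = -25*p/9 (I(p, Z) = (-61/9 + 4)*p = -25*p/9)
-3715 - (k(3, 1) + I(2, 5))² = -3715 - (-3 - 25/9*2)² = -3715 - (-3 - 50/9)² = -3715 - (-77/9)² = -3715 - 1*5929/81 = -3715 - 5929/81 = -306844/81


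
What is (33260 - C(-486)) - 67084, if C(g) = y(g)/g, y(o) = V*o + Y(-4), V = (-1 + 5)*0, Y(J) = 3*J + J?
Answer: -8219240/243 ≈ -33824.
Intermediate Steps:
Y(J) = 4*J
V = 0 (V = 4*0 = 0)
y(o) = -16 (y(o) = 0*o + 4*(-4) = 0 - 16 = -16)
C(g) = -16/g
(33260 - C(-486)) - 67084 = (33260 - (-16)/(-486)) - 67084 = (33260 - (-16)*(-1)/486) - 67084 = (33260 - 1*8/243) - 67084 = (33260 - 8/243) - 67084 = 8082172/243 - 67084 = -8219240/243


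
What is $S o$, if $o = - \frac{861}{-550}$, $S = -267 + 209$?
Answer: $- \frac{24969}{275} \approx -90.796$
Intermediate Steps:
$S = -58$
$o = \frac{861}{550}$ ($o = \left(-861\right) \left(- \frac{1}{550}\right) = \frac{861}{550} \approx 1.5655$)
$S o = \left(-58\right) \frac{861}{550} = - \frac{24969}{275}$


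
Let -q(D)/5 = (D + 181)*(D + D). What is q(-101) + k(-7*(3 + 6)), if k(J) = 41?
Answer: 80841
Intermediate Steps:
q(D) = -10*D*(181 + D) (q(D) = -5*(D + 181)*(D + D) = -5*(181 + D)*2*D = -10*D*(181 + D))
q(-101) + k(-7*(3 + 6)) = -10*(-101)*(181 - 101) + 41 = -10*(-101)*80 + 41 = 80800 + 41 = 80841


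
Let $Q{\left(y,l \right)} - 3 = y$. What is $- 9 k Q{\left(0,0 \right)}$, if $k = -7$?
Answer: $189$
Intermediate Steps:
$Q{\left(y,l \right)} = 3 + y$
$- 9 k Q{\left(0,0 \right)} = \left(-9\right) \left(-7\right) \left(3 + 0\right) = 63 \cdot 3 = 189$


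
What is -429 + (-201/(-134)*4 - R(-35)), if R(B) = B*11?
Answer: -38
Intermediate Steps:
R(B) = 11*B
-429 + (-201/(-134)*4 - R(-35)) = -429 + (-201/(-134)*4 - 11*(-35)) = -429 + (-201*(-1/134)*4 - 1*(-385)) = -429 + ((3/2)*4 + 385) = -429 + (6 + 385) = -429 + 391 = -38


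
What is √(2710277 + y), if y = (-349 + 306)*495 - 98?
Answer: 3*√298766 ≈ 1639.8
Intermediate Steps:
y = -21383 (y = -43*495 - 98 = -21285 - 98 = -21383)
√(2710277 + y) = √(2710277 - 21383) = √2688894 = 3*√298766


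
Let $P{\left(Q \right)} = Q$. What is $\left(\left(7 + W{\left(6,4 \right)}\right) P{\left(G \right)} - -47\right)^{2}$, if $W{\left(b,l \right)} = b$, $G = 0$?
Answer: $2209$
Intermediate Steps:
$\left(\left(7 + W{\left(6,4 \right)}\right) P{\left(G \right)} - -47\right)^{2} = \left(\left(7 + 6\right) 0 - -47\right)^{2} = \left(13 \cdot 0 + 47\right)^{2} = \left(0 + 47\right)^{2} = 47^{2} = 2209$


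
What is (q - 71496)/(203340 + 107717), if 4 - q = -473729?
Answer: 402237/311057 ≈ 1.2931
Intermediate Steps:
q = 473733 (q = 4 - 1*(-473729) = 4 + 473729 = 473733)
(q - 71496)/(203340 + 107717) = (473733 - 71496)/(203340 + 107717) = 402237/311057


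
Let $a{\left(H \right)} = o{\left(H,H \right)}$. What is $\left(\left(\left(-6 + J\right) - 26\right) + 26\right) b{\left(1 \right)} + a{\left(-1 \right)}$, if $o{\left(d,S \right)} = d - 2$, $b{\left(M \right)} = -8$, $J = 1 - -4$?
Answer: $5$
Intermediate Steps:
$J = 5$ ($J = 1 + 4 = 5$)
$o{\left(d,S \right)} = -2 + d$
$a{\left(H \right)} = -2 + H$
$\left(\left(\left(-6 + J\right) - 26\right) + 26\right) b{\left(1 \right)} + a{\left(-1 \right)} = \left(\left(\left(-6 + 5\right) - 26\right) + 26\right) \left(-8\right) - 3 = \left(\left(-1 - 26\right) + 26\right) \left(-8\right) - 3 = \left(-27 + 26\right) \left(-8\right) - 3 = \left(-1\right) \left(-8\right) - 3 = 8 - 3 = 5$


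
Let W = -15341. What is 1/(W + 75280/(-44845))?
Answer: -8969/137608485 ≈ -6.5178e-5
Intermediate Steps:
1/(W + 75280/(-44845)) = 1/(-15341 + 75280/(-44845)) = 1/(-15341 + 75280*(-1/44845)) = 1/(-15341 - 15056/8969) = 1/(-137608485/8969) = -8969/137608485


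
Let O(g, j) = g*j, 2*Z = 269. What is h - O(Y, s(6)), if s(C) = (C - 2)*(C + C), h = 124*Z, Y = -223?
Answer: 27382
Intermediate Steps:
Z = 269/2 (Z = (½)*269 = 269/2 ≈ 134.50)
h = 16678 (h = 124*(269/2) = 16678)
s(C) = 2*C*(-2 + C) (s(C) = (-2 + C)*(2*C) = 2*C*(-2 + C))
h - O(Y, s(6)) = 16678 - (-223)*2*6*(-2 + 6) = 16678 - (-223)*2*6*4 = 16678 - (-223)*48 = 16678 - 1*(-10704) = 16678 + 10704 = 27382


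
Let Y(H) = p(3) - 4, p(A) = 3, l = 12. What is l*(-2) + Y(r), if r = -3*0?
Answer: -25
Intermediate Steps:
r = 0
Y(H) = -1 (Y(H) = 3 - 4 = -1)
l*(-2) + Y(r) = 12*(-2) - 1 = -24 - 1 = -25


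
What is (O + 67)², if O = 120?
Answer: 34969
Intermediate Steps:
(O + 67)² = (120 + 67)² = 187² = 34969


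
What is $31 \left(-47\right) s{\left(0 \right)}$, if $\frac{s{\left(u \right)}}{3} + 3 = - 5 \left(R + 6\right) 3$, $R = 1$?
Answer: $472068$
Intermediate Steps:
$s{\left(u \right)} = -324$ ($s{\left(u \right)} = -9 + 3 - 5 \left(1 + 6\right) 3 = -9 + 3 \left(-5\right) 7 \cdot 3 = -9 + 3 \left(\left(-35\right) 3\right) = -9 + 3 \left(-105\right) = -9 - 315 = -324$)
$31 \left(-47\right) s{\left(0 \right)} = 31 \left(-47\right) \left(-324\right) = \left(-1457\right) \left(-324\right) = 472068$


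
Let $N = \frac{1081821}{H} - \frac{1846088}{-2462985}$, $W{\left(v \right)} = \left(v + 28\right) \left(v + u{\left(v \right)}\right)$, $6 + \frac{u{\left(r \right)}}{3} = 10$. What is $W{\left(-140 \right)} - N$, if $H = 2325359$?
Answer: $\frac{82099964363471363}{5727324336615} \approx 14335.0$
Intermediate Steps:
$u{\left(r \right)} = 12$ ($u{\left(r \right)} = -18 + 3 \cdot 10 = -18 + 30 = 12$)
$W{\left(v \right)} = \left(12 + v\right) \left(28 + v\right)$ ($W{\left(v \right)} = \left(v + 28\right) \left(v + 12\right) = \left(28 + v\right) \left(12 + v\right) = \left(12 + v\right) \left(28 + v\right)$)
$N = \frac{6957326241277}{5727324336615}$ ($N = \frac{1081821}{2325359} - \frac{1846088}{-2462985} = 1081821 \cdot \frac{1}{2325359} - - \frac{1846088}{2462985} = \frac{1081821}{2325359} + \frac{1846088}{2462985} = \frac{6957326241277}{5727324336615} \approx 1.2148$)
$W{\left(-140 \right)} - N = \left(336 + \left(-140\right)^{2} + 40 \left(-140\right)\right) - \frac{6957326241277}{5727324336615} = \left(336 + 19600 - 5600\right) - \frac{6957326241277}{5727324336615} = 14336 - \frac{6957326241277}{5727324336615} = \frac{82099964363471363}{5727324336615}$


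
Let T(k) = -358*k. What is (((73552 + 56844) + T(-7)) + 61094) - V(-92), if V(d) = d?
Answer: 194088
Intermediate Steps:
(((73552 + 56844) + T(-7)) + 61094) - V(-92) = (((73552 + 56844) - 358*(-7)) + 61094) - 1*(-92) = ((130396 + 2506) + 61094) + 92 = (132902 + 61094) + 92 = 193996 + 92 = 194088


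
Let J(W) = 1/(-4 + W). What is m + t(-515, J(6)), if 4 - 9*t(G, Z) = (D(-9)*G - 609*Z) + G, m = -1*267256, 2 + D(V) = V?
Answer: -4820291/18 ≈ -2.6779e+5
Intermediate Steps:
D(V) = -2 + V
m = -267256
t(G, Z) = 4/9 + 10*G/9 + 203*Z/3 (t(G, Z) = 4/9 - (((-2 - 9)*G - 609*Z) + G)/9 = 4/9 - ((-11*G - 609*Z) + G)/9 = 4/9 - ((-609*Z - 11*G) + G)/9 = 4/9 - (-609*Z - 10*G)/9 = 4/9 + (10*G/9 + 203*Z/3) = 4/9 + 10*G/9 + 203*Z/3)
m + t(-515, J(6)) = -267256 + (4/9 + (10/9)*(-515) + 203/(3*(-4 + 6))) = -267256 + (4/9 - 5150/9 + (203/3)/2) = -267256 + (4/9 - 5150/9 + (203/3)*(1/2)) = -267256 + (4/9 - 5150/9 + 203/6) = -267256 - 9683/18 = -4820291/18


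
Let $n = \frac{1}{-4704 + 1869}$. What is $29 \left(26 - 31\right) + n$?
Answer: $- \frac{411076}{2835} \approx -145.0$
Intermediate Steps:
$n = - \frac{1}{2835}$ ($n = \frac{1}{-2835} = - \frac{1}{2835} \approx -0.00035273$)
$29 \left(26 - 31\right) + n = 29 \left(26 - 31\right) - \frac{1}{2835} = 29 \left(-5\right) - \frac{1}{2835} = -145 - \frac{1}{2835} = - \frac{411076}{2835}$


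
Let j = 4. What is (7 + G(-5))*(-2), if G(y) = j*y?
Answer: 26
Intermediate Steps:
G(y) = 4*y
(7 + G(-5))*(-2) = (7 + 4*(-5))*(-2) = (7 - 20)*(-2) = -13*(-2) = 26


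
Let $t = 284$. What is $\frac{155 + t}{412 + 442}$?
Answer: $\frac{439}{854} \approx 0.51405$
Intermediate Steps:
$\frac{155 + t}{412 + 442} = \frac{155 + 284}{412 + 442} = \frac{439}{854}$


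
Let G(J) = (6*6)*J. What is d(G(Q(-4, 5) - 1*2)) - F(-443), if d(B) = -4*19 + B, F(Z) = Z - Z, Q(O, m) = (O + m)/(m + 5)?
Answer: -722/5 ≈ -144.40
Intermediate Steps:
Q(O, m) = (O + m)/(5 + m)
F(Z) = 0
G(J) = 36*J
d(B) = -76 + B
d(G(Q(-4, 5) - 1*2)) - F(-443) = (-76 + 36*((-4 + 5)/(5 + 5) - 1*2)) - 1*0 = (-76 + 36*(1/10 - 2)) + 0 = (-76 + 36*((⅒)*1 - 2)) + 0 = (-76 + 36*(⅒ - 2)) + 0 = (-76 + 36*(-19/10)) + 0 = (-76 - 342/5) + 0 = -722/5 + 0 = -722/5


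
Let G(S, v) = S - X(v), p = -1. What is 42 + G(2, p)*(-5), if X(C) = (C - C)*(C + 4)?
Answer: 32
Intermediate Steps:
X(C) = 0 (X(C) = 0*(4 + C) = 0)
G(S, v) = S (G(S, v) = S - 1*0 = S + 0 = S)
42 + G(2, p)*(-5) = 42 + 2*(-5) = 42 - 10 = 32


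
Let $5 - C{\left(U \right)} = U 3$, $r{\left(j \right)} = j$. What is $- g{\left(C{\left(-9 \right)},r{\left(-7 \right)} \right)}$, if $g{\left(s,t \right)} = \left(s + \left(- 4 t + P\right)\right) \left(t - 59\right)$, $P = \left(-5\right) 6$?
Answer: $1980$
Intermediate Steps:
$P = -30$
$C{\left(U \right)} = 5 - 3 U$ ($C{\left(U \right)} = 5 - U 3 = 5 - 3 U$)
$g{\left(s,t \right)} = \left(-59 + t\right) \left(-30 + s - 4 t\right)$ ($g{\left(s,t \right)} = \left(s - \left(30 + 4 t\right)\right) \left(t - 59\right) = \left(s - \left(30 + 4 t\right)\right) \left(-59 + t\right) = \left(-30 + s - 4 t\right) \left(-59 + t\right) = \left(-59 + t\right) \left(-30 + s - 4 t\right)$)
$- g{\left(C{\left(-9 \right)},r{\left(-7 \right)} \right)} = - (1770 - 59 \left(5 - -27\right) - 4 \left(-7\right)^{2} + 206 \left(-7\right) + \left(5 - -27\right) \left(-7\right)) = - (1770 - 59 \left(5 + 27\right) - 196 - 1442 + \left(5 + 27\right) \left(-7\right)) = - (1770 - 1888 - 196 - 1442 + 32 \left(-7\right)) = - (1770 - 1888 - 196 - 1442 - 224) = \left(-1\right) \left(-1980\right) = 1980$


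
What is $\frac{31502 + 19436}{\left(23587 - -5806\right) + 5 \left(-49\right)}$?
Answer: $\frac{25469}{14574} \approx 1.7476$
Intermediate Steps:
$\frac{31502 + 19436}{\left(23587 - -5806\right) + 5 \left(-49\right)} = \frac{50938}{\left(23587 + 5806\right) - 245} = \frac{50938}{29393 - 245} = \frac{50938}{29148} = 50938 \cdot \frac{1}{29148} = \frac{25469}{14574}$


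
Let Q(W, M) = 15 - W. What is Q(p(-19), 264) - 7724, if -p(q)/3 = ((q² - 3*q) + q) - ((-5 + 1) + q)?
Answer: -6443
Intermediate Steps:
p(q) = -12 - 3*q² + 9*q (p(q) = -3*(((q² - 3*q) + q) - ((-5 + 1) + q)) = -3*((q² - 2*q) - (-4 + q)) = -3*((q² - 2*q) + (4 - q)) = -3*(4 + q² - 3*q) = -12 - 3*q² + 9*q)
Q(p(-19), 264) - 7724 = (15 - (-12 - 3*(-19)² + 9*(-19))) - 7724 = (15 - (-12 - 3*361 - 171)) - 7724 = (15 - (-12 - 1083 - 171)) - 7724 = (15 - 1*(-1266)) - 7724 = (15 + 1266) - 7724 = 1281 - 7724 = -6443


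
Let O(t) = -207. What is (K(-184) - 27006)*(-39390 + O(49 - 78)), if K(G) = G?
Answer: 1076642430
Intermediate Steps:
(K(-184) - 27006)*(-39390 + O(49 - 78)) = (-184 - 27006)*(-39390 - 207) = -27190*(-39597) = 1076642430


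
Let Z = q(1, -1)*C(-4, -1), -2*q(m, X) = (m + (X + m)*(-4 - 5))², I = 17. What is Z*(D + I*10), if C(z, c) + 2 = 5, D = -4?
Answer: -249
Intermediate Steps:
q(m, X) = -(-9*X - 8*m)²/2 (q(m, X) = -(m + (X + m)*(-4 - 5))²/2 = -(m + (X + m)*(-9))²/2 = -(m + (-9*X - 9*m))²/2 = -(-9*X - 8*m)²/2)
C(z, c) = 3 (C(z, c) = -2 + 5 = 3)
Z = -3/2 (Z = -(8*1 + 9*(-1))²/2*3 = -(8 - 9)²/2*3 = -½*(-1)²*3 = -½*1*3 = -½*3 = -3/2 ≈ -1.5000)
Z*(D + I*10) = -3*(-4 + 17*10)/2 = -3*(-4 + 170)/2 = -3/2*166 = -249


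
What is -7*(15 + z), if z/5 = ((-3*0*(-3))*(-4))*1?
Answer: -105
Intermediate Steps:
z = 0 (z = 5*(((-3*0*(-3))*(-4))*1) = 5*(((0*(-3))*(-4))*1) = 5*((0*(-4))*1) = 5*(0*1) = 5*0 = 0)
-7*(15 + z) = -7*(15 + 0) = -7*15 = -105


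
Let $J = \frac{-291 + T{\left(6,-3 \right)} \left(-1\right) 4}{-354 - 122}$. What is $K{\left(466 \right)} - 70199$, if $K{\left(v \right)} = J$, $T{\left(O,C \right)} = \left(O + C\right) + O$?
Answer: $- \frac{33414397}{476} \approx -70198.0$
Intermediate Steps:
$T{\left(O,C \right)} = C + 2 O$ ($T{\left(O,C \right)} = \left(C + O\right) + O = C + 2 O$)
$J = \frac{327}{476}$ ($J = \frac{-291 + \left(-3 + 2 \cdot 6\right) \left(-1\right) 4}{-354 - 122} = \frac{-291 + \left(-3 + 12\right) \left(-1\right) 4}{-476} = \left(-291 + 9 \left(-1\right) 4\right) \left(- \frac{1}{476}\right) = \left(-291 - 36\right) \left(- \frac{1}{476}\right) = \left(-327\right) \left(- \frac{1}{476}\right) = \frac{327}{476} \approx 0.68697$)
$K{\left(v \right)} = \frac{327}{476}$
$K{\left(466 \right)} - 70199 = \frac{327}{476} - 70199 = - \frac{33414397}{476}$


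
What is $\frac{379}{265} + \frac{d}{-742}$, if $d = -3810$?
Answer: $\frac{12178}{1855} \approx 6.565$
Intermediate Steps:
$\frac{379}{265} + \frac{d}{-742} = \frac{379}{265} - \frac{3810}{-742} = 379 \cdot \frac{1}{265} - - \frac{1905}{371} = \frac{379}{265} + \frac{1905}{371} = \frac{12178}{1855}$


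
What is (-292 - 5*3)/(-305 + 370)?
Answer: -307/65 ≈ -4.7231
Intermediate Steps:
(-292 - 5*3)/(-305 + 370) = (-292 - 15)/65 = -307*1/65 = -307/65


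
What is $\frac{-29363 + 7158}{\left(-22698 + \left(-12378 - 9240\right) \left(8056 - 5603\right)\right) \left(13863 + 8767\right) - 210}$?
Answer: $\frac{4441}{240111776994} \approx 1.8496 \cdot 10^{-8}$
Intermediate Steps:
$\frac{-29363 + 7158}{\left(-22698 + \left(-12378 - 9240\right) \left(8056 - 5603\right)\right) \left(13863 + 8767\right) - 210} = - \frac{22205}{\left(-22698 - 53028954\right) 22630 - 210} = - \frac{22205}{\left(-53051652\right) 22630 - 210} = - \frac{22205}{-1200558884760 - 210} = - \frac{22205}{-1200558884970} = \left(-22205\right) \left(- \frac{1}{1200558884970}\right) = \frac{4441}{240111776994}$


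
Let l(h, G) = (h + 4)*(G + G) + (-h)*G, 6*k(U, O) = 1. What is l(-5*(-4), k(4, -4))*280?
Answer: 3920/3 ≈ 1306.7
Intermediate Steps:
k(U, O) = ⅙ (k(U, O) = (⅙)*1 = ⅙)
l(h, G) = -G*h + 2*G*(4 + h) (l(h, G) = (4 + h)*(2*G) - G*h = 2*G*(4 + h) - G*h = -G*h + 2*G*(4 + h))
l(-5*(-4), k(4, -4))*280 = ((8 - 5*(-4))/6)*280 = ((8 + 20)/6)*280 = ((⅙)*28)*280 = (14/3)*280 = 3920/3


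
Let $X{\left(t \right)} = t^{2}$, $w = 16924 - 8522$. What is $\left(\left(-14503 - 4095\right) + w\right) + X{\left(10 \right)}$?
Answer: $-10096$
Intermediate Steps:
$w = 8402$
$\left(\left(-14503 - 4095\right) + w\right) + X{\left(10 \right)} = \left(\left(-14503 - 4095\right) + 8402\right) + 10^{2} = \left(-18598 + 8402\right) + 100 = -10196 + 100 = -10096$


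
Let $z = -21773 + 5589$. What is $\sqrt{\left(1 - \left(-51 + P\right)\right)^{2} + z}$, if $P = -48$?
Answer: $2 i \sqrt{1546} \approx 78.638 i$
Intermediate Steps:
$z = -16184$
$\sqrt{\left(1 - \left(-51 + P\right)\right)^{2} + z} = \sqrt{\left(1 + \left(51 - -48\right)\right)^{2} - 16184} = \sqrt{\left(1 + \left(51 + 48\right)\right)^{2} - 16184} = \sqrt{\left(1 + 99\right)^{2} - 16184} = \sqrt{100^{2} - 16184} = \sqrt{10000 - 16184} = \sqrt{-6184} = 2 i \sqrt{1546}$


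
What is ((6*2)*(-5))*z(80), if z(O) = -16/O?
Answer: 12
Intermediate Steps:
((6*2)*(-5))*z(80) = ((6*2)*(-5))*(-16/80) = (12*(-5))*(-16*1/80) = -60*(-1/5) = 12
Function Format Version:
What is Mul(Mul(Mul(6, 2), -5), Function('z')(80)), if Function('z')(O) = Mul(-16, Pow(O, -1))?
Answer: 12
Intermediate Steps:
Mul(Mul(Mul(6, 2), -5), Function('z')(80)) = Mul(Mul(Mul(6, 2), -5), Mul(-16, Pow(80, -1))) = Mul(Mul(12, -5), Mul(-16, Rational(1, 80))) = Mul(-60, Rational(-1, 5)) = 12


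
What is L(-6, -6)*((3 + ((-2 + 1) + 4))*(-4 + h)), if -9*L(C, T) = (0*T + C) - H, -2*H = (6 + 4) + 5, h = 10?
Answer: -6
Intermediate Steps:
H = -15/2 (H = -((6 + 4) + 5)/2 = -(10 + 5)/2 = -½*15 = -15/2 ≈ -7.5000)
L(C, T) = -⅚ - C/9 (L(C, T) = -((0*T + C) - 1*(-15/2))/9 = -((0 + C) + 15/2)/9 = -(C + 15/2)/9 = -(15/2 + C)/9 = -⅚ - C/9)
L(-6, -6)*((3 + ((-2 + 1) + 4))*(-4 + h)) = (-⅚ - ⅑*(-6))*((3 + ((-2 + 1) + 4))*(-4 + 10)) = (-⅚ + ⅔)*((3 + (-1 + 4))*6) = -(3 + 3)*6/6 = -6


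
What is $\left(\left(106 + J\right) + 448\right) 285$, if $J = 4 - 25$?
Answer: $151905$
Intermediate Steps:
$J = -21$
$\left(\left(106 + J\right) + 448\right) 285 = \left(\left(106 - 21\right) + 448\right) 285 = \left(85 + 448\right) 285 = 533 \cdot 285 = 151905$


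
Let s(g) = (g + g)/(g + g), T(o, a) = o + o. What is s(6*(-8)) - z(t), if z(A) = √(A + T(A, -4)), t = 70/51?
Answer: 1 - √1190/17 ≈ -1.0292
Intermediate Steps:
T(o, a) = 2*o
t = 70/51 (t = 70*(1/51) = 70/51 ≈ 1.3725)
z(A) = √3*√A (z(A) = √(A + 2*A) = √(3*A) = √3*√A)
s(g) = 1 (s(g) = (2*g)/((2*g)) = (2*g)*(1/(2*g)) = 1)
s(6*(-8)) - z(t) = 1 - √3*√(70/51) = 1 - √3*√3570/51 = 1 - √1190/17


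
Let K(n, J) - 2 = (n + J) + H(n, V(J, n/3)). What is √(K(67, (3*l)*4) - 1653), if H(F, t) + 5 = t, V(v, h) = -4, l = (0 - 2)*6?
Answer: 3*I*√193 ≈ 41.677*I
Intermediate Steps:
l = -12 (l = -2*6 = -12)
H(F, t) = -5 + t
K(n, J) = -7 + J + n (K(n, J) = 2 + ((n + J) + (-5 - 4)) = 2 + ((J + n) - 9) = 2 + (-9 + J + n) = -7 + J + n)
√(K(67, (3*l)*4) - 1653) = √((-7 + (3*(-12))*4 + 67) - 1653) = √((-7 - 36*4 + 67) - 1653) = √((-7 - 144 + 67) - 1653) = √(-84 - 1653) = √(-1737) = 3*I*√193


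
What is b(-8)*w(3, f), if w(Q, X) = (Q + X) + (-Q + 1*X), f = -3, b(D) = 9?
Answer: -54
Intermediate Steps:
w(Q, X) = 2*X (w(Q, X) = (Q + X) + (-Q + X) = (Q + X) + (X - Q) = 2*X)
b(-8)*w(3, f) = 9*(2*(-3)) = 9*(-6) = -54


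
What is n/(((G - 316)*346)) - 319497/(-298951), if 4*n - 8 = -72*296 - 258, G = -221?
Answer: 121949353919/111091387404 ≈ 1.0977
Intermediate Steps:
n = -10781/2 (n = 2 + (-72*296 - 258)/4 = 2 + (-21312 - 258)/4 = 2 + (¼)*(-21570) = 2 - 10785/2 = -10781/2 ≈ -5390.5)
n/(((G - 316)*346)) - 319497/(-298951) = -10781*1/(346*(-221 - 316))/2 - 319497/(-298951) = -10781/(2*((-537*346))) - 319497*(-1/298951) = -10781/2/(-185802) + 319497/298951 = -10781/2*(-1/185802) + 319497/298951 = 10781/371604 + 319497/298951 = 121949353919/111091387404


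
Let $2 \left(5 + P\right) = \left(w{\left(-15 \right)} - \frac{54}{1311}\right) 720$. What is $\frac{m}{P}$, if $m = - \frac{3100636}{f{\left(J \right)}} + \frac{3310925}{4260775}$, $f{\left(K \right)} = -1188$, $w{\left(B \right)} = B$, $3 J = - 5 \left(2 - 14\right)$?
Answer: $- \frac{5249977258906}{10898816177205} \approx -0.4817$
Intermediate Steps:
$J = 20$ ($J = \frac{\left(-5\right) \left(2 - 14\right)}{3} = \frac{\left(-5\right) \left(-12\right)}{3} = \frac{1}{3} \cdot 60 = 20$)
$P = - \frac{2368465}{437}$ ($P = -5 + \frac{\left(-15 - \frac{54}{1311}\right) 720}{2} = -5 + \frac{\left(-15 - \frac{18}{437}\right) 720}{2} = -5 + \frac{\left(- \frac{6573}{437}\right) 720}{2} = -5 + \frac{1}{2} \left(- \frac{4732560}{437}\right) = -5 - \frac{2366280}{437} = - \frac{2368465}{437} \approx -5419.8$)
$m = \frac{12013677938}{4601637}$ ($m = - \frac{3100636}{-1188} + \frac{3310925}{4260775} = \left(-3100636\right) \left(- \frac{1}{1188}\right) + 3310925 \cdot \frac{1}{4260775} = \frac{70469}{27} + \frac{132437}{170431} = \frac{12013677938}{4601637} \approx 2610.7$)
$\frac{m}{P} = \frac{12013677938}{4601637 \left(- \frac{2368465}{437}\right)} = \frac{12013677938}{4601637} \left(- \frac{437}{2368465}\right) = - \frac{5249977258906}{10898816177205}$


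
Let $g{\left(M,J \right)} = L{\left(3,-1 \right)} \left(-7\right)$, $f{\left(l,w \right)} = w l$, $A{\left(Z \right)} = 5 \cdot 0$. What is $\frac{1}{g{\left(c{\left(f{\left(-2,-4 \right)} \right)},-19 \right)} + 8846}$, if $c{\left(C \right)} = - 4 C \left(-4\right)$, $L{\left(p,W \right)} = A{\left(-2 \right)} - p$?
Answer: $\frac{1}{8867} \approx 0.00011278$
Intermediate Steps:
$A{\left(Z \right)} = 0$
$f{\left(l,w \right)} = l w$
$L{\left(p,W \right)} = - p$ ($L{\left(p,W \right)} = 0 - p = - p$)
$c{\left(C \right)} = 16 C$
$g{\left(M,J \right)} = 21$ ($g{\left(M,J \right)} = \left(-1\right) 3 \left(-7\right) = \left(-3\right) \left(-7\right) = 21$)
$\frac{1}{g{\left(c{\left(f{\left(-2,-4 \right)} \right)},-19 \right)} + 8846} = \frac{1}{21 + 8846} = \frac{1}{8867}$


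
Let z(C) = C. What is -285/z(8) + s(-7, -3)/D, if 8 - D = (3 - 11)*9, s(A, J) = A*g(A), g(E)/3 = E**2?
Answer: -3879/80 ≈ -48.487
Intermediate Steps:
g(E) = 3*E**2
s(A, J) = 3*A**3 (s(A, J) = A*(3*A**2) = 3*A**3)
D = 80 (D = 8 - (3 - 11)*9 = 8 - (-8)*9 = 8 - 1*(-72) = 8 + 72 = 80)
-285/z(8) + s(-7, -3)/D = -285/8 + (3*(-7)**3)/80 = -285*1/8 + (3*(-343))*(1/80) = -285/8 - 1029*1/80 = -285/8 - 1029/80 = -3879/80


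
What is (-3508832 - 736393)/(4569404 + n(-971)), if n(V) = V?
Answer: -1415075/1522811 ≈ -0.92925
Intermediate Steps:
(-3508832 - 736393)/(4569404 + n(-971)) = (-3508832 - 736393)/(4569404 - 971) = -4245225/4568433 = -4245225*1/4568433 = -1415075/1522811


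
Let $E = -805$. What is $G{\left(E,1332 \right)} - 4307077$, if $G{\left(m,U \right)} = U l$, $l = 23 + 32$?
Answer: $-4233817$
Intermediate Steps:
$l = 55$
$G{\left(m,U \right)} = 55 U$ ($G{\left(m,U \right)} = U 55 = 55 U$)
$G{\left(E,1332 \right)} - 4307077 = 55 \cdot 1332 - 4307077 = 73260 - 4307077 = -4233817$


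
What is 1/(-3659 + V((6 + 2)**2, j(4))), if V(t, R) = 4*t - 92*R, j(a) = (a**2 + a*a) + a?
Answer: -1/6715 ≈ -0.00014892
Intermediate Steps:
j(a) = a + 2*a**2 (j(a) = (a**2 + a**2) + a = 2*a**2 + a = a + 2*a**2)
V(t, R) = -92*R + 4*t
1/(-3659 + V((6 + 2)**2, j(4))) = 1/(-3659 + (-368*(1 + 2*4) + 4*(6 + 2)**2)) = 1/(-3659 + (-368*(1 + 8) + 4*8**2)) = 1/(-3659 + (-368*9 + 4*64)) = 1/(-3659 + (-92*36 + 256)) = 1/(-3659 + (-3312 + 256)) = 1/(-3659 - 3056) = 1/(-6715) = -1/6715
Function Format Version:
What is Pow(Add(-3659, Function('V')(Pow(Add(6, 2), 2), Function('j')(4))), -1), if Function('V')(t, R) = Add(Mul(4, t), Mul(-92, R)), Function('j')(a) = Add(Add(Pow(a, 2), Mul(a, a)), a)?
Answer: Rational(-1, 6715) ≈ -0.00014892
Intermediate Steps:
Function('j')(a) = Add(a, Mul(2, Pow(a, 2))) (Function('j')(a) = Add(Add(Pow(a, 2), Pow(a, 2)), a) = Add(Mul(2, Pow(a, 2)), a) = Add(a, Mul(2, Pow(a, 2))))
Function('V')(t, R) = Add(Mul(-92, R), Mul(4, t))
Pow(Add(-3659, Function('V')(Pow(Add(6, 2), 2), Function('j')(4))), -1) = Pow(Add(-3659, Add(Mul(-92, Mul(4, Add(1, Mul(2, 4)))), Mul(4, Pow(Add(6, 2), 2)))), -1) = Pow(Add(-3659, Add(Mul(-92, Mul(4, Add(1, 8))), Mul(4, Pow(8, 2)))), -1) = Pow(Add(-3659, Add(Mul(-92, Mul(4, 9)), Mul(4, 64))), -1) = Pow(Add(-3659, Add(Mul(-92, 36), 256)), -1) = Pow(Add(-3659, Add(-3312, 256)), -1) = Pow(Add(-3659, -3056), -1) = Pow(-6715, -1) = Rational(-1, 6715)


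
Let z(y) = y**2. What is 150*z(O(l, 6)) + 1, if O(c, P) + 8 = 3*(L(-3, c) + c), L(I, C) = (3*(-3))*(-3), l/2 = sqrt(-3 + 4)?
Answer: 936151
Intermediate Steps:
l = 2 (l = 2*sqrt(-3 + 4) = 2*sqrt(1) = 2*1 = 2)
L(I, C) = 27 (L(I, C) = -9*(-3) = 27)
O(c, P) = 73 + 3*c (O(c, P) = -8 + 3*(27 + c) = -8 + (81 + 3*c) = 73 + 3*c)
150*z(O(l, 6)) + 1 = 150*(73 + 3*2)**2 + 1 = 150*(73 + 6)**2 + 1 = 150*79**2 + 1 = 150*6241 + 1 = 936150 + 1 = 936151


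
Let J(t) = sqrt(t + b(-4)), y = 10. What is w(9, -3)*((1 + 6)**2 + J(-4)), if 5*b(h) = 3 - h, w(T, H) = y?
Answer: 490 + 2*I*sqrt(65) ≈ 490.0 + 16.125*I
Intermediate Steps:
w(T, H) = 10
b(h) = 3/5 - h/5 (b(h) = (3 - h)/5 = 3/5 - h/5)
J(t) = sqrt(7/5 + t) (J(t) = sqrt(t + (3/5 - 1/5*(-4))) = sqrt(t + (3/5 + 4/5)) = sqrt(t + 7/5) = sqrt(7/5 + t))
w(9, -3)*((1 + 6)**2 + J(-4)) = 10*((1 + 6)**2 + sqrt(35 + 25*(-4))/5) = 10*(7**2 + sqrt(35 - 100)/5) = 10*(49 + sqrt(-65)/5) = 10*(49 + (I*sqrt(65))/5) = 10*(49 + I*sqrt(65)/5) = 490 + 2*I*sqrt(65)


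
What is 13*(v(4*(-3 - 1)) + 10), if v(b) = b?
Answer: -78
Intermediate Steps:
13*(v(4*(-3 - 1)) + 10) = 13*(4*(-3 - 1) + 10) = 13*(4*(-4) + 10) = 13*(-16 + 10) = 13*(-6) = -78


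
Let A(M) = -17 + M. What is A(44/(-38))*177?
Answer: -61065/19 ≈ -3213.9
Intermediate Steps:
A(44/(-38))*177 = (-17 + 44/(-38))*177 = (-17 + 44*(-1/38))*177 = (-17 - 22/19)*177 = -345/19*177 = -61065/19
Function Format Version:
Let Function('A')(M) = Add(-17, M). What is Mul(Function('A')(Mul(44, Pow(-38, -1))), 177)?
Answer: Rational(-61065, 19) ≈ -3213.9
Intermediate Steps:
Mul(Function('A')(Mul(44, Pow(-38, -1))), 177) = Mul(Add(-17, Mul(44, Pow(-38, -1))), 177) = Mul(Add(-17, Mul(44, Rational(-1, 38))), 177) = Mul(Add(-17, Rational(-22, 19)), 177) = Mul(Rational(-345, 19), 177) = Rational(-61065, 19)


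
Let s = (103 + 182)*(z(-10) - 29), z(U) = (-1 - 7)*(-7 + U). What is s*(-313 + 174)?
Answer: -4238805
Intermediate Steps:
z(U) = 56 - 8*U (z(U) = -8*(-7 + U) = 56 - 8*U)
s = 30495 (s = (103 + 182)*((56 - 8*(-10)) - 29) = 285*((56 + 80) - 29) = 285*(136 - 29) = 285*107 = 30495)
s*(-313 + 174) = 30495*(-313 + 174) = 30495*(-139) = -4238805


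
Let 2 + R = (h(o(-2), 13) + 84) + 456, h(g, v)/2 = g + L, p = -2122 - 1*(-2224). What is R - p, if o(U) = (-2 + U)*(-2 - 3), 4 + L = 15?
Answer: 498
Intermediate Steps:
L = 11 (L = -4 + 15 = 11)
o(U) = 10 - 5*U (o(U) = (-2 + U)*(-5) = 10 - 5*U)
p = 102 (p = -2122 + 2224 = 102)
h(g, v) = 22 + 2*g (h(g, v) = 2*(g + 11) = 2*(11 + g) = 22 + 2*g)
R = 600 (R = -2 + (((22 + 2*(10 - 5*(-2))) + 84) + 456) = -2 + (((22 + 2*(10 + 10)) + 84) + 456) = -2 + (((22 + 2*20) + 84) + 456) = -2 + (((22 + 40) + 84) + 456) = -2 + ((62 + 84) + 456) = -2 + (146 + 456) = -2 + 602 = 600)
R - p = 600 - 1*102 = 600 - 102 = 498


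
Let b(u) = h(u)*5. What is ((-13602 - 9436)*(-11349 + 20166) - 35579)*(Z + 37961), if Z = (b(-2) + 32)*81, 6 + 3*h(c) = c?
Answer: -8019398823625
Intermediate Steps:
h(c) = -2 + c/3
b(u) = -10 + 5*u/3 (b(u) = (-2 + u/3)*5 = -10 + 5*u/3)
Z = 1512 (Z = ((-10 + (5/3)*(-2)) + 32)*81 = ((-10 - 10/3) + 32)*81 = (-40/3 + 32)*81 = (56/3)*81 = 1512)
((-13602 - 9436)*(-11349 + 20166) - 35579)*(Z + 37961) = ((-13602 - 9436)*(-11349 + 20166) - 35579)*(1512 + 37961) = (-23038*8817 - 35579)*39473 = (-203126046 - 35579)*39473 = -203161625*39473 = -8019398823625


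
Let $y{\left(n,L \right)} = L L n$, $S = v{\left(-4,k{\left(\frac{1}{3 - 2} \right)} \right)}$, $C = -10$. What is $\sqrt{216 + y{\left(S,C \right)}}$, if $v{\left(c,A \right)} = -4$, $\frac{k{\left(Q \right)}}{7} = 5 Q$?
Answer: $2 i \sqrt{46} \approx 13.565 i$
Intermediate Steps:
$k{\left(Q \right)} = 35 Q$ ($k{\left(Q \right)} = 7 \cdot 5 Q = 35 Q$)
$S = -4$
$y{\left(n,L \right)} = n L^{2}$ ($y{\left(n,L \right)} = L^{2} n = n L^{2}$)
$\sqrt{216 + y{\left(S,C \right)}} = \sqrt{216 - 4 \left(-10\right)^{2}} = \sqrt{216 - 400} = \sqrt{-184} = 2 i \sqrt{46}$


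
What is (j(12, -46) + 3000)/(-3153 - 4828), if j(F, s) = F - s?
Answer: -3058/7981 ≈ -0.38316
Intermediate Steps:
(j(12, -46) + 3000)/(-3153 - 4828) = ((12 - 1*(-46)) + 3000)/(-3153 - 4828) = ((12 + 46) + 3000)/(-7981) = (58 + 3000)*(-1/7981) = 3058*(-1/7981) = -3058/7981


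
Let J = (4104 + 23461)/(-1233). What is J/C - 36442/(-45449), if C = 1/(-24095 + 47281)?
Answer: -29047414935424/56038617 ≈ -5.1835e+5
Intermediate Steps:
J = -27565/1233 (J = 27565*(-1/1233) = -27565/1233 ≈ -22.356)
C = 1/23186 ≈ 4.3129e-5
J/C - 36442/(-45449) = -27565/(1233*1/23186) - 36442/(-45449) = -27565/1233*23186 - 36442*(-1/45449) = -639122090/1233 + 36442/45449 = -29047414935424/56038617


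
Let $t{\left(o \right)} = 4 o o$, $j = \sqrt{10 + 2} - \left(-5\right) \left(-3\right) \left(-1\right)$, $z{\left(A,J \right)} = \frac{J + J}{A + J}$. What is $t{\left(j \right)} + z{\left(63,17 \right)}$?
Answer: $\frac{37937}{40} + 240 \sqrt{3} \approx 1364.1$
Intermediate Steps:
$z{\left(A,J \right)} = \frac{2 J}{A + J}$
$j = 15 + 2 \sqrt{3}$ ($j = \sqrt{12} - 15 \left(-1\right) = 2 \sqrt{3} - -15 = 2 \sqrt{3} + 15 = 15 + 2 \sqrt{3} \approx 18.464$)
$t{\left(o \right)} = 4 o^{2}$
$t{\left(j \right)} + z{\left(63,17 \right)} = 4 \left(15 + 2 \sqrt{3}\right)^{2} + 2 \cdot 17 \frac{1}{63 + 17} = 4 \left(15 + 2 \sqrt{3}\right)^{2} + 2 \cdot 17 \cdot \frac{1}{80} = 4 \left(15 + 2 \sqrt{3}\right)^{2} + \frac{17}{40} = \frac{17}{40} + 4 \left(15 + 2 \sqrt{3}\right)^{2}$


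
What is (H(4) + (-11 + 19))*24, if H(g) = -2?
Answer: 144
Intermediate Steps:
(H(4) + (-11 + 19))*24 = (-2 + (-11 + 19))*24 = (-2 + 8)*24 = 6*24 = 144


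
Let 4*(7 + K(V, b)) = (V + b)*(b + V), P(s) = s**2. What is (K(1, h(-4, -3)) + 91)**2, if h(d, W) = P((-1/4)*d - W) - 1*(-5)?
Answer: 42025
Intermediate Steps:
h(d, W) = 5 + (-W - d/4)**2 (h(d, W) = ((-1/4)*d - W)**2 - 1*(-5) = ((-1*1/4)*d - W)**2 + 5 = (-d/4 - W)**2 + 5 = (-W - d/4)**2 + 5 = 5 + (-W - d/4)**2)
K(V, b) = -7 + (V + b)**2/4 (K(V, b) = -7 + ((V + b)*(b + V))/4 = -7 + ((V + b)*(V + b))/4 = -7 + (V + b)**2/4)
(K(1, h(-4, -3)) + 91)**2 = ((-7 + (1 + (5 + (-4 + 4*(-3))**2/16))**2/4) + 91)**2 = ((-7 + (1 + (5 + (-4 - 12)**2/16))**2/4) + 91)**2 = ((-7 + (1 + (5 + (1/16)*(-16)**2))**2/4) + 91)**2 = ((-7 + (1 + (5 + (1/16)*256))**2/4) + 91)**2 = ((-7 + (1 + (5 + 16))**2/4) + 91)**2 = ((-7 + (1 + 21)**2/4) + 91)**2 = ((-7 + (1/4)*22**2) + 91)**2 = ((-7 + (1/4)*484) + 91)**2 = ((-7 + 121) + 91)**2 = (114 + 91)**2 = 205**2 = 42025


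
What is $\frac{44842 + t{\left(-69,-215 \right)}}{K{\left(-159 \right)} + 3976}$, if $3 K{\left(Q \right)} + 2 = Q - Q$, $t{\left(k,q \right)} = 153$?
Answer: $\frac{134985}{11926} \approx 11.319$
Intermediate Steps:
$K{\left(Q \right)} = - \frac{2}{3}$ ($K{\left(Q \right)} = - \frac{2}{3} + \frac{Q - Q}{3} = - \frac{2}{3} + \frac{1}{3} \cdot 0 = - \frac{2}{3} + 0 = - \frac{2}{3}$)
$\frac{44842 + t{\left(-69,-215 \right)}}{K{\left(-159 \right)} + 3976} = \frac{44842 + 153}{- \frac{2}{3} + 3976} = \frac{44995}{\frac{11926}{3}} = 44995 \cdot \frac{3}{11926} = \frac{134985}{11926}$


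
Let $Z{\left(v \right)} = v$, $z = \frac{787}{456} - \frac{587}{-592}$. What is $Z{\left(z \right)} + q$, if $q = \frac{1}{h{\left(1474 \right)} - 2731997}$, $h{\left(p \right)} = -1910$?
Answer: $\frac{250691036435}{92252957808} \approx 2.7174$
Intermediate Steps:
$z = \frac{91697}{33744}$ ($z = 787 \cdot \frac{1}{456} - - \frac{587}{592} = \frac{787}{456} + \frac{587}{592} = \frac{91697}{33744} \approx 2.7174$)
$q = - \frac{1}{2733907}$ ($q = \frac{1}{-1910 - 2731997} = \frac{1}{-2733907} = - \frac{1}{2733907} \approx -3.6578 \cdot 10^{-7}$)
$Z{\left(z \right)} + q = \frac{91697}{33744} - \frac{1}{2733907} = \frac{250691036435}{92252957808}$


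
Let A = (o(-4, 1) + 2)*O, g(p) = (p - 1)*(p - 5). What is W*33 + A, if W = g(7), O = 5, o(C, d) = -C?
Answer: 426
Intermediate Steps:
g(p) = (-1 + p)*(-5 + p)
W = 12 (W = 5 + 7² - 6*7 = 5 + 49 - 42 = 12)
A = 30 (A = (-1*(-4) + 2)*5 = (4 + 2)*5 = 6*5 = 30)
W*33 + A = 12*33 + 30 = 396 + 30 = 426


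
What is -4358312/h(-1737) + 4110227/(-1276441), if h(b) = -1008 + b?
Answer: 5551845554477/3503830545 ≈ 1584.5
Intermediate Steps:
-4358312/h(-1737) + 4110227/(-1276441) = -4358312/(-1008 - 1737) + 4110227/(-1276441) = -4358312/(-2745) + 4110227*(-1/1276441) = -4358312*(-1/2745) - 4110227/1276441 = 4358312/2745 - 4110227/1276441 = 5551845554477/3503830545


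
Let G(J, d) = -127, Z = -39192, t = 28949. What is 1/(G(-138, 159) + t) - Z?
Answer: 1129591825/28822 ≈ 39192.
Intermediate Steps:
1/(G(-138, 159) + t) - Z = 1/(-127 + 28949) - 1*(-39192) = 1/28822 + 39192 = 1129591825/28822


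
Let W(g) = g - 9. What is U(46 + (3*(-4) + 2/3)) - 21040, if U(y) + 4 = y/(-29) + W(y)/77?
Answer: -610301/29 ≈ -21045.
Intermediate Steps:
W(g) = -9 + g
U(y) = -317/77 - 48*y/2233 (U(y) = -4 + (y/(-29) + (-9 + y)/77) = -4 + (y*(-1/29) + (-9 + y)*(1/77)) = -4 + (-y/29 + (-9/77 + y/77)) = -4 + (-9/77 - 48*y/2233) = -317/77 - 48*y/2233)
U(46 + (3*(-4) + 2/3)) - 21040 = (-317/77 - 48*(46 + (3*(-4) + 2/3))/2233) - 21040 = (-317/77 - 48*(46 + (-12 + 2*(⅓)))/2233) - 21040 = (-317/77 - 48*(46 + (-12 + ⅔))/2233) - 21040 = (-317/77 - 48*(46 - 34/3)/2233) - 21040 = (-317/77 - 48/2233*104/3) - 21040 = (-317/77 - 1664/2233) - 21040 = -141/29 - 21040 = -610301/29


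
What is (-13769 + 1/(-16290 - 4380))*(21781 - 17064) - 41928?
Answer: -25346217479/390 ≈ -6.4990e+7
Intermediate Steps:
(-13769 + 1/(-16290 - 4380))*(21781 - 17064) - 41928 = (-13769 + 1/(-20670))*4717 - 41928 = (-13769 - 1/20670)*4717 - 41928 = -284605231/20670*4717 - 41928 = -25329865559/390 - 41928 = -25346217479/390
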